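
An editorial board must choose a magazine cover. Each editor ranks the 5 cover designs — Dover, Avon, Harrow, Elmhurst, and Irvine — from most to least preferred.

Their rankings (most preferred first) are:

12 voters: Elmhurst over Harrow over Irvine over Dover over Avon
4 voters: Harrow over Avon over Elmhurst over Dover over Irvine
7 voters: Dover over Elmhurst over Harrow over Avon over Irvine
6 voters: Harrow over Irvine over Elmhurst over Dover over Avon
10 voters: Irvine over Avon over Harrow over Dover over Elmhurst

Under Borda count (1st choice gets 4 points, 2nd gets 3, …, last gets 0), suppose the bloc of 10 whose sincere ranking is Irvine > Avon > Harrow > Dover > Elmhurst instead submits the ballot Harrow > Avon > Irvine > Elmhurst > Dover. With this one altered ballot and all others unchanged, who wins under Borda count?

Harrow

Borda totals with the altered ballot: Dover 50, Avon 49, Harrow 130, Elmhurst 99, Irvine 62.
The winner is unchanged: still Harrow.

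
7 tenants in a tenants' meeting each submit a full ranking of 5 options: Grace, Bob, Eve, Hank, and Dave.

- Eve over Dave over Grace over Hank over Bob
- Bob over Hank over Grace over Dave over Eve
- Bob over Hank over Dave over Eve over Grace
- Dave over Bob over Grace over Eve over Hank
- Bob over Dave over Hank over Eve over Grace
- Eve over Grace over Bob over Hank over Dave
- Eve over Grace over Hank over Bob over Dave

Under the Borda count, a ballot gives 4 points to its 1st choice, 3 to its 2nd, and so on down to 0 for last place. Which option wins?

Borda scores:
  Grace: 2 + 2 + 0 + 2 + 0 + 3 + 3 = 12
  Bob: 0 + 4 + 4 + 3 + 4 + 2 + 1 = 18
  Eve: 4 + 0 + 1 + 1 + 1 + 4 + 4 = 15
  Hank: 1 + 3 + 3 + 0 + 2 + 1 + 2 = 12
  Dave: 3 + 1 + 2 + 4 + 3 + 0 + 0 = 13
Bob has the highest total.

Bob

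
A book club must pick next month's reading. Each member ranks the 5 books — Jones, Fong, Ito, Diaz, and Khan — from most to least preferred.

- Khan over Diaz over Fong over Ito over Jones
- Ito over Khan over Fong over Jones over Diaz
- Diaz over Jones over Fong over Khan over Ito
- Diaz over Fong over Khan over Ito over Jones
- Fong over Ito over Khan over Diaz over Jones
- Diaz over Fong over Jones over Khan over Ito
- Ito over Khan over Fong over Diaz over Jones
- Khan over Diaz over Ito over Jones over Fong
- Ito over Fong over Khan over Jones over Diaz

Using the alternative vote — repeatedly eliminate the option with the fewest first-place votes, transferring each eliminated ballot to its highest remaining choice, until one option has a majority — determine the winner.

Round 1: Ito 3, Diaz 3, Khan 2, Fong 1, Jones 0. Jones has the fewest and is eliminated.
Round 2: Ito 3, Diaz 3, Khan 2, Fong 1. Fong has the fewest and is eliminated.
Round 3: Ito 4, Diaz 3, Khan 2. Khan has the fewest and is eliminated.
Round 4: Diaz 5, Ito 4. Diaz has a majority.

Diaz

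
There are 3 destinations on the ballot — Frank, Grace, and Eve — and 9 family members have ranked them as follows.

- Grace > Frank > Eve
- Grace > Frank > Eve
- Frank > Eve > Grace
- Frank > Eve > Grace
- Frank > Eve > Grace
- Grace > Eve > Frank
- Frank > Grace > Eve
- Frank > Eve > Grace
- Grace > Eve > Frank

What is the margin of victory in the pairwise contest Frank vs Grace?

Ballots ranking Frank above Grace: 5.
Ballots ranking Grace above Frank: 4.
Frank wins 5–4, a margin of 1.

1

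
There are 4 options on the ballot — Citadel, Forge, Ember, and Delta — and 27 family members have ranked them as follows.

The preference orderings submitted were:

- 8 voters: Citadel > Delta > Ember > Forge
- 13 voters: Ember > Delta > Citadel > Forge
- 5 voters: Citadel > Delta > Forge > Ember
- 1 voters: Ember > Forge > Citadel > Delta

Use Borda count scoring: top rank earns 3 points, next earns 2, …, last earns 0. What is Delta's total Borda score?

52

Borda scores:
  Citadel: 8·3 + 13·1 + 5·3 + 1 = 53
  Forge: 8·0 + 13·0 + 5·1 + 2 = 7
  Ember: 8·1 + 13·3 + 5·0 + 3 = 50
  Delta: 8·2 + 13·2 + 5·2 + 0 = 52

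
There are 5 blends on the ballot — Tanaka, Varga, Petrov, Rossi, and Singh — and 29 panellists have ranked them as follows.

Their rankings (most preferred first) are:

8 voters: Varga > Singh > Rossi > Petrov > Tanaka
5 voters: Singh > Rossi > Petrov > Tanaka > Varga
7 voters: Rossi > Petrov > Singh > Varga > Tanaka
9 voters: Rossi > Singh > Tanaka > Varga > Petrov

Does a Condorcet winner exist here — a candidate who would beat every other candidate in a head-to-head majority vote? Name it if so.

Head-to-head results (29 voters total):
Tanaka vs Varga: Varga wins 15–14.
Tanaka vs Petrov: Petrov wins 20–9.
Tanaka vs Rossi: Rossi wins 29–0.
Tanaka vs Singh: Singh wins 29–0.
Varga vs Petrov: Varga wins 17–12.
Varga vs Rossi: Rossi wins 21–8.
Varga vs Singh: Singh wins 21–8.
Petrov vs Rossi: Rossi wins 29–0.
Petrov vs Singh: Singh wins 22–7.
Rossi vs Singh: Rossi wins 16–13.
Rossi beats each rival — Tanaka (29–0), Varga (21–8), Petrov (29–0), Singh (16–13) — so Rossi is the Condorcet winner.

Rossi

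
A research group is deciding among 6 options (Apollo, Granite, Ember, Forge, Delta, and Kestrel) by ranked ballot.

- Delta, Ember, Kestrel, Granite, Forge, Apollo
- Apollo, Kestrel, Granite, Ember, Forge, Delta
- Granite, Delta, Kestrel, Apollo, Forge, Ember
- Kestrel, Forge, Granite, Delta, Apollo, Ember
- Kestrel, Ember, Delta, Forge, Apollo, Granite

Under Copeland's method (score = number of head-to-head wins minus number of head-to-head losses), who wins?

Pairwise results:
  Apollo vs Granite: Granite wins 3–2.
  Apollo vs Ember: Apollo wins 3–2.
  Apollo vs Forge: Forge wins 3–2.
  Apollo vs Delta: Delta wins 4–1.
  Apollo vs Kestrel: Kestrel wins 4–1.
  Granite vs Ember: Granite wins 3–2.
  Granite vs Forge: Granite wins 3–2.
  Granite vs Delta: Granite wins 3–2.
  Granite vs Kestrel: Kestrel wins 4–1.
  Ember vs Forge: Ember wins 3–2.
  Ember vs Delta: Delta wins 3–2.
  Ember vs Kestrel: Kestrel wins 4–1.
  Forge vs Delta: Delta wins 3–2.
  Forge vs Kestrel: Kestrel wins 5–0.
  Delta vs Kestrel: Kestrel wins 3–2.
Copeland scores (wins − losses):
  Apollo: 1 − 4 = -3
  Granite: 4 − 1 = 3
  Ember: 1 − 4 = -3
  Forge: 1 − 4 = -3
  Delta: 3 − 2 = 1
  Kestrel: 5 − 0 = 5
Kestrel has the best Copeland score.

Kestrel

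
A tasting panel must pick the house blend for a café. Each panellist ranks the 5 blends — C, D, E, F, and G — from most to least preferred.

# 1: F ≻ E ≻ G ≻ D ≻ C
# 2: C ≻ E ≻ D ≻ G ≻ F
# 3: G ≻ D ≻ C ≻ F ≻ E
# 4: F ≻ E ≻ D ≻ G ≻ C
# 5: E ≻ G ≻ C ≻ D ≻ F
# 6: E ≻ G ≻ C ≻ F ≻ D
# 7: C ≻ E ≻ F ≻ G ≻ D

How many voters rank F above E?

Ballots ranking F above E: 3.
Ballots ranking E above F: 4.
So 3 of 7 voters prefer F to E.

3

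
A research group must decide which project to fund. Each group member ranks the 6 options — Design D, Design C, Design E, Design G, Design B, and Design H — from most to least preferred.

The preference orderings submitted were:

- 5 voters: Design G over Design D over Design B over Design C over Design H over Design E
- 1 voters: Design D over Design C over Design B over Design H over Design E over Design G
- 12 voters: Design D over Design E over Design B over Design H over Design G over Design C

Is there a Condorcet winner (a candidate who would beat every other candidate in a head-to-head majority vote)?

Yes

Head-to-head results (18 voters total):
Design D vs Design C: Design D wins 18–0.
Design D vs Design E: Design D wins 18–0.
Design D vs Design G: Design D wins 13–5.
Design D vs Design B: Design D wins 18–0.
Design D vs Design H: Design D wins 18–0.
Design C vs Design E: Design E wins 12–6.
Design C vs Design G: Design G wins 17–1.
Design C vs Design B: Design B wins 17–1.
Design C vs Design H: Design H wins 12–6.
Design E vs Design G: Design E wins 13–5.
Design E vs Design B: Design E wins 12–6.
Design E vs Design H: Design E wins 12–6.
Design G vs Design B: Design B wins 13–5.
Design G vs Design H: Design H wins 13–5.
Design B vs Design H: Design B wins 18–0.
Design D beats each rival — Design C (18–0), Design E (18–0), Design G (13–5), Design B (18–0), Design H (18–0) — so Design D is the Condorcet winner.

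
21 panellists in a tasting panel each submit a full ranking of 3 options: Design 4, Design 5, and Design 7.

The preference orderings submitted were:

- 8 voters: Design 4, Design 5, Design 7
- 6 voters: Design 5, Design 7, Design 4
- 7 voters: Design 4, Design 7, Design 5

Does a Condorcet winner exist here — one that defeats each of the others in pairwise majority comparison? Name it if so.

Design 4

Head-to-head results (21 voters total):
Design 4 vs Design 5: Design 4 wins 15–6.
Design 4 vs Design 7: Design 4 wins 15–6.
Design 5 vs Design 7: Design 5 wins 14–7.
Design 4 beats each rival — Design 5 (15–6), Design 7 (15–6) — so Design 4 is the Condorcet winner.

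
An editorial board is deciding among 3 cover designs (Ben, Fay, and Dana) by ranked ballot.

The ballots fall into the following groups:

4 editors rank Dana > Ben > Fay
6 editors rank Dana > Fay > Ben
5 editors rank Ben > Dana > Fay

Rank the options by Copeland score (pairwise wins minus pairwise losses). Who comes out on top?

Pairwise results:
  Ben vs Fay: Ben wins 9–6.
  Ben vs Dana: Dana wins 10–5.
  Fay vs Dana: Dana wins 15–0.
Copeland scores (wins − losses):
  Ben: 1 − 1 = 0
  Fay: 0 − 2 = -2
  Dana: 2 − 0 = 2
Dana has the best Copeland score.

Dana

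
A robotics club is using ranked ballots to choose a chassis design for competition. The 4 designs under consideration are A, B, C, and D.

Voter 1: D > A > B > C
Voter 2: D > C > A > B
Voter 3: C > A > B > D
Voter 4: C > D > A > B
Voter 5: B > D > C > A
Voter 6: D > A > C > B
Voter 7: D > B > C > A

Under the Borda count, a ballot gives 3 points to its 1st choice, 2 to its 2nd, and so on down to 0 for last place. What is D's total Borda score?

16

Borda scores:
  A: 2 + 1 + 2 + 1 + 0 + 2 + 0 = 8
  B: 1 + 0 + 1 + 0 + 3 + 0 + 2 = 7
  C: 0 + 2 + 3 + 3 + 1 + 1 + 1 = 11
  D: 3 + 3 + 0 + 2 + 2 + 3 + 3 = 16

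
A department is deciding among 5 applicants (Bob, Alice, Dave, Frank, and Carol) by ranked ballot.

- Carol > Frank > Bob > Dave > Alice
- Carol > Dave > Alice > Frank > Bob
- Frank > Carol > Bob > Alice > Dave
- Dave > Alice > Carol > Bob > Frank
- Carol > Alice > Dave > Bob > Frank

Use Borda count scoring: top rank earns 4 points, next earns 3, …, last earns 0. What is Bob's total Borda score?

6

Borda scores:
  Bob: 2 + 0 + 2 + 1 + 1 = 6
  Alice: 0 + 2 + 1 + 3 + 3 = 9
  Dave: 1 + 3 + 0 + 4 + 2 = 10
  Frank: 3 + 1 + 4 + 0 + 0 = 8
  Carol: 4 + 4 + 3 + 2 + 4 = 17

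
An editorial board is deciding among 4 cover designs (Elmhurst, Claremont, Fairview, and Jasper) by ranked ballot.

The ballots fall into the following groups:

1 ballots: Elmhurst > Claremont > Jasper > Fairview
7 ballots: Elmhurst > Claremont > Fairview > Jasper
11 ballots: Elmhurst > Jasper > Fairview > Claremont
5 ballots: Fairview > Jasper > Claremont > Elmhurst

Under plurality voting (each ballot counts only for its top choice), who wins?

First-place vote totals:
  Elmhurst: 19
  Claremont: 0
  Fairview: 5
  Jasper: 0
Elmhurst has the most first-place votes.

Elmhurst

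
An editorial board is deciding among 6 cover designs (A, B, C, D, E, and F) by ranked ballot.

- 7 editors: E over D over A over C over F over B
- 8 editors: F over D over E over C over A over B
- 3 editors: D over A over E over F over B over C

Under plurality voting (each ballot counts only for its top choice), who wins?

First-place vote totals:
  A: 0
  B: 0
  C: 0
  D: 3
  E: 7
  F: 8
F has the most first-place votes.

F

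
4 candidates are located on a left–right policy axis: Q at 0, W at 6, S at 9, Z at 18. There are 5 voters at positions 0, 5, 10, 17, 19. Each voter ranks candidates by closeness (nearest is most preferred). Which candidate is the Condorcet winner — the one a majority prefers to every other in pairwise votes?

With single-peaked preferences on a line, the Condorcet winner is the candidate closest to the median voter.
The median voter (position 10) is closest to S at 9.
Check: S vs Z — voters closer to S: 3 of 5.

S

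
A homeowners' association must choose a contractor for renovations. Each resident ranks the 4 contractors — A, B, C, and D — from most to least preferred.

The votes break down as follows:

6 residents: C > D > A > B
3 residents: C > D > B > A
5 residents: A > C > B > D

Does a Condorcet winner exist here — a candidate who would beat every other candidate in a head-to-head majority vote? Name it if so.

C

Head-to-head results (14 voters total):
A vs B: A wins 11–3.
A vs C: C wins 9–5.
A vs D: D wins 9–5.
B vs C: C wins 14–0.
B vs D: D wins 9–5.
C vs D: C wins 14–0.
C beats each rival — A (9–5), B (14–0), D (14–0) — so C is the Condorcet winner.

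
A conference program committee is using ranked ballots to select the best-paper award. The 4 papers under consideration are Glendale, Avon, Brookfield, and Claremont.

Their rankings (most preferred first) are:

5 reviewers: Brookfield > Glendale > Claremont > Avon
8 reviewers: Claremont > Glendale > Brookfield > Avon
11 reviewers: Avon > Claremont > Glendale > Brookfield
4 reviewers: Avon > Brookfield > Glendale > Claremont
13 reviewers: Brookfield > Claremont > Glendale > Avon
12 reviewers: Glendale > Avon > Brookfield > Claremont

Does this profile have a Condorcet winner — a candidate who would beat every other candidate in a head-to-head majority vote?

No

Head-to-head results (53 voters total):
Glendale vs Avon: Glendale wins 38–15.
Glendale vs Brookfield: Glendale wins 31–22.
Glendale vs Claremont: Claremont wins 32–21.
Avon vs Brookfield: Avon wins 27–26.
Avon vs Claremont: Avon wins 27–26.
Brookfield vs Claremont: Brookfield wins 34–19.
No candidate beats all others: Glendale beats Avon beats Claremont beats Glendale, a majority cycle.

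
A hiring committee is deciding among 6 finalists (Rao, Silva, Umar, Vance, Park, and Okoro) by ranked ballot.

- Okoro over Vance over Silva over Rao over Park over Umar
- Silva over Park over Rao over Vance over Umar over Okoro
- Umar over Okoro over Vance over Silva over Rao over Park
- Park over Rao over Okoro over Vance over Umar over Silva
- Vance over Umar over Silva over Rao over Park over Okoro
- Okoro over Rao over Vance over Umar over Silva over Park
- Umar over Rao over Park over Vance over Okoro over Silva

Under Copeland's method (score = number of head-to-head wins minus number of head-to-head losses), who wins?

Pairwise results:
  Rao vs Silva: Silva wins 4–3.
  Rao vs Umar: Rao wins 4–3.
  Rao vs Vance: Rao wins 4–3.
  Rao vs Park: Rao wins 5–2.
  Rao vs Okoro: Rao wins 4–3.
  Silva vs Umar: Umar wins 5–2.
  Silva vs Vance: Vance wins 6–1.
  Silva vs Park: Silva wins 5–2.
  Silva vs Okoro: Okoro wins 5–2.
  Umar vs Vance: Vance wins 5–2.
  Umar vs Park: Umar wins 4–3.
  Umar vs Okoro: Umar wins 4–3.
  Vance vs Park: Vance wins 4–3.
  Vance vs Okoro: Okoro wins 4–3.
  Park vs Okoro: Park wins 4–3.
Copeland scores (wins − losses):
  Rao: 4 − 1 = 3
  Silva: 2 − 3 = -1
  Umar: 3 − 2 = 1
  Vance: 3 − 2 = 1
  Park: 1 − 4 = -3
  Okoro: 2 − 3 = -1
Rao has the best Copeland score.

Rao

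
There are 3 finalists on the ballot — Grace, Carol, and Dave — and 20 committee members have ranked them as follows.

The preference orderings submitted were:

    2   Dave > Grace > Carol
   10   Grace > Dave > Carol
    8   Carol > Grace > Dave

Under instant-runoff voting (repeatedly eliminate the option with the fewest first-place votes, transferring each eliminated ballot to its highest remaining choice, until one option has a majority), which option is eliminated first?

Dave

Round 1: Grace 10, Carol 8, Dave 2. Dave has the fewest and is eliminated.
Round 2: Grace 12, Carol 8. Grace has a majority.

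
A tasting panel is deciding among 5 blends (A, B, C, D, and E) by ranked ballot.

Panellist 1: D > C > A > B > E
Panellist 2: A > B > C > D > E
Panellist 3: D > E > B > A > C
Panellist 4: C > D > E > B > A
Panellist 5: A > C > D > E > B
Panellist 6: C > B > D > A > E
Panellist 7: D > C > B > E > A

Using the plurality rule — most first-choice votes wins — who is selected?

D

First-place vote totals:
  A: 2
  B: 0
  C: 2
  D: 3
  E: 0
D has the most first-place votes.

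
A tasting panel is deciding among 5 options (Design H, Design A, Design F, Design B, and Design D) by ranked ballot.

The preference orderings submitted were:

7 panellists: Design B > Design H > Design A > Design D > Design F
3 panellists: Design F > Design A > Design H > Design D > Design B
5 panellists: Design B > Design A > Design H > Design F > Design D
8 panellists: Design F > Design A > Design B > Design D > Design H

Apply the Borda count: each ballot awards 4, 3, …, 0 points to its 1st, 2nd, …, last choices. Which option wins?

Borda scores:
  Design H: 7·3 + 3·2 + 5·2 + 8·0 = 37
  Design A: 7·2 + 3·3 + 5·3 + 8·3 = 62
  Design F: 7·0 + 3·4 + 5·1 + 8·4 = 49
  Design B: 7·4 + 3·0 + 5·4 + 8·2 = 64
  Design D: 7·1 + 3·1 + 5·0 + 8·1 = 18
Design B has the highest total.

Design B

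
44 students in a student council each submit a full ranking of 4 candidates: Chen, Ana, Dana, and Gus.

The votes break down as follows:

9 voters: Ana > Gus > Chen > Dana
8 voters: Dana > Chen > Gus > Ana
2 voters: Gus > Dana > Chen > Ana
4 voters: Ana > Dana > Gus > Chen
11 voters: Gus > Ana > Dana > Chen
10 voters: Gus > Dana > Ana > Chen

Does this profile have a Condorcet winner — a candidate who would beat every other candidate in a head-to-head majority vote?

Yes

Head-to-head results (44 voters total):
Chen vs Ana: Ana wins 34–10.
Chen vs Dana: Dana wins 35–9.
Chen vs Gus: Gus wins 36–8.
Ana vs Dana: Ana wins 24–20.
Ana vs Gus: Gus wins 31–13.
Dana vs Gus: Gus wins 32–12.
Gus beats each rival — Chen (36–8), Ana (31–13), Dana (32–12) — so Gus is the Condorcet winner.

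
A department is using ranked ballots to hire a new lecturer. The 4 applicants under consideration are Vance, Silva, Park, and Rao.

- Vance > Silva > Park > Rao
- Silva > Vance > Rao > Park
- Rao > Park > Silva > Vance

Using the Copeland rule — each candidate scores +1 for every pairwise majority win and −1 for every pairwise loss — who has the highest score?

Silva

Pairwise results:
  Vance vs Silva: Silva wins 2–1.
  Vance vs Park: Vance wins 2–1.
  Vance vs Rao: Vance wins 2–1.
  Silva vs Park: Silva wins 2–1.
  Silva vs Rao: Silva wins 2–1.
  Park vs Rao: Rao wins 2–1.
Copeland scores (wins − losses):
  Vance: 2 − 1 = 1
  Silva: 3 − 0 = 3
  Park: 0 − 3 = -3
  Rao: 1 − 2 = -1
Silva has the best Copeland score.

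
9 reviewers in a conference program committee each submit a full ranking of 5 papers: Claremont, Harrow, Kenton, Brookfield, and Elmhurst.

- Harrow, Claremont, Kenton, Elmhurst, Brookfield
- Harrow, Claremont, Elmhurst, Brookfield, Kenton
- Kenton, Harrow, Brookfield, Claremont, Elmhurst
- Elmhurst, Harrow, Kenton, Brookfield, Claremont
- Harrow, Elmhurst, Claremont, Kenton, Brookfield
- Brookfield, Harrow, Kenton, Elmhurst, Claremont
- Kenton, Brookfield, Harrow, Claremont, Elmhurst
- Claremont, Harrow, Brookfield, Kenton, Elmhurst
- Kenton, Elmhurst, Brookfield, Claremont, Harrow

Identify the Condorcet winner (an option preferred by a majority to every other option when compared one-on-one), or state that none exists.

Head-to-head results (9 voters total):
Claremont vs Harrow: Harrow wins 7–2.
Claremont vs Kenton: Kenton wins 5–4.
Claremont vs Brookfield: Brookfield wins 5–4.
Claremont vs Elmhurst: Claremont wins 5–4.
Harrow vs Kenton: Harrow wins 6–3.
Harrow vs Brookfield: Harrow wins 6–3.
Harrow vs Elmhurst: Harrow wins 7–2.
Kenton vs Brookfield: Kenton wins 6–3.
Kenton vs Elmhurst: Kenton wins 6–3.
Brookfield vs Elmhurst: Elmhurst wins 5–4.
Harrow beats each rival — Claremont (7–2), Kenton (6–3), Brookfield (6–3), Elmhurst (7–2) — so Harrow is the Condorcet winner.

Harrow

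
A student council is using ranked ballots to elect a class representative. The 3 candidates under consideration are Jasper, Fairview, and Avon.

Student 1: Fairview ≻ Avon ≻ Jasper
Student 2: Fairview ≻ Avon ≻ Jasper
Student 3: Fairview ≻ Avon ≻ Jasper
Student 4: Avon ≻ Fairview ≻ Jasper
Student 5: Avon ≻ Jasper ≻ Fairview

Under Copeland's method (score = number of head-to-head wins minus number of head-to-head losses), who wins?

Pairwise results:
  Jasper vs Fairview: Fairview wins 4–1.
  Jasper vs Avon: Avon wins 5–0.
  Fairview vs Avon: Fairview wins 3–2.
Copeland scores (wins − losses):
  Jasper: 0 − 2 = -2
  Fairview: 2 − 0 = 2
  Avon: 1 − 1 = 0
Fairview has the best Copeland score.

Fairview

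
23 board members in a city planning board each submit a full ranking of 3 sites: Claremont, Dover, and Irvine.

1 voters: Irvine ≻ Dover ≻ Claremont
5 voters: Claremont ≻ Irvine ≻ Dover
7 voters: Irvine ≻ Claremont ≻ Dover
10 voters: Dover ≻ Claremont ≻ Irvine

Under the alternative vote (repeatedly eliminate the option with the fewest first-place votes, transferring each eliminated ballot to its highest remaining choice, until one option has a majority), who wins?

Round 1: Dover 10, Irvine 8, Claremont 5. Claremont has the fewest and is eliminated.
Round 2: Irvine 13, Dover 10. Irvine has a majority.

Irvine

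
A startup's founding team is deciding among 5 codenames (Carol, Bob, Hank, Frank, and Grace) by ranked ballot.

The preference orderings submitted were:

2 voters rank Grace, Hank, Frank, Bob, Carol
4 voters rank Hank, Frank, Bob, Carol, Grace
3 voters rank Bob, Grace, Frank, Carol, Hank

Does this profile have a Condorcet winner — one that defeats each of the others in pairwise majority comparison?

Head-to-head results (9 voters total):
Carol vs Bob: Bob wins 9–0.
Carol vs Hank: Hank wins 6–3.
Carol vs Frank: Frank wins 9–0.
Carol vs Grace: Grace wins 5–4.
Bob vs Hank: Hank wins 6–3.
Bob vs Frank: Frank wins 6–3.
Bob vs Grace: Bob wins 7–2.
Hank vs Frank: Hank wins 6–3.
Hank vs Grace: Grace wins 5–4.
Frank vs Grace: Grace wins 5–4.
No candidate beats all others: Bob beats Grace beats Hank beats Bob, a majority cycle.

No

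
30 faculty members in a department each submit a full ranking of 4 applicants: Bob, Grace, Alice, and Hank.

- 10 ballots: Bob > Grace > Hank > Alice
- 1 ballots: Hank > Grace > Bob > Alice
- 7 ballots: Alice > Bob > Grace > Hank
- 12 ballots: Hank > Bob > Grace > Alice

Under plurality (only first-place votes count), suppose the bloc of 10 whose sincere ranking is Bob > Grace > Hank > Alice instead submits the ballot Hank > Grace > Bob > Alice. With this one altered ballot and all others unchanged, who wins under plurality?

Hank

First-place totals with the altered ballot: Bob 0, Grace 0, Alice 7, Hank 23.
The winner is unchanged: still Hank.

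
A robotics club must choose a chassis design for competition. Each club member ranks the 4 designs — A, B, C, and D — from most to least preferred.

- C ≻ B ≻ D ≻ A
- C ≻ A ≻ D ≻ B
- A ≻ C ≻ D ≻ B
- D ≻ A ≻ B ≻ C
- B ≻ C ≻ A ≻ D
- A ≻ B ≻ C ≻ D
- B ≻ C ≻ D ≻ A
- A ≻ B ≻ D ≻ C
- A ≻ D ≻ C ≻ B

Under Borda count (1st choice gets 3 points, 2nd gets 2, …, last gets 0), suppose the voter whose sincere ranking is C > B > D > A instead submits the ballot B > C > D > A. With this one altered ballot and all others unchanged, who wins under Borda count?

A

Borda totals with the altered ballot: A 17, B 14, C 13, D 10.
The winner is unchanged: still A.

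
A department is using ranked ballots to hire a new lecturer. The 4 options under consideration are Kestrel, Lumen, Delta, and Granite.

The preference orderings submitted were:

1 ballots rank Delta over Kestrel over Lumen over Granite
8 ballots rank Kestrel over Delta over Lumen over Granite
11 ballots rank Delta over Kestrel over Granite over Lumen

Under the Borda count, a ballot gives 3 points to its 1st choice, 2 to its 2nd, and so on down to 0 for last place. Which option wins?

Borda scores:
  Kestrel: 2 + 8·3 + 11·2 = 48
  Lumen: 1 + 8·1 + 11·0 = 9
  Delta: 3 + 8·2 + 11·3 = 52
  Granite: 0 + 8·0 + 11·1 = 11
Delta has the highest total.

Delta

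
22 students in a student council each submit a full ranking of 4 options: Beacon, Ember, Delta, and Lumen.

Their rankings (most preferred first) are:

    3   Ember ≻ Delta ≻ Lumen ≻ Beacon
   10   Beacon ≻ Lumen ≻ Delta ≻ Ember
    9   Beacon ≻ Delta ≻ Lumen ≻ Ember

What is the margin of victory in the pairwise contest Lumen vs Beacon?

16

Ballots ranking Lumen above Beacon: 3.
Ballots ranking Beacon above Lumen: 10+9 = 19.
Beacon wins 19–3, a margin of 16.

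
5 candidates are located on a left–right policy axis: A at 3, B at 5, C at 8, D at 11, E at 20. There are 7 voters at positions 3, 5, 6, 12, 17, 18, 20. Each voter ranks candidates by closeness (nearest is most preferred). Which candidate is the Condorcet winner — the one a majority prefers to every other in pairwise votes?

With single-peaked preferences on a line, the Condorcet winner is the candidate closest to the median voter.
The median voter (position 12) is closest to D at 11.
Check: D vs E — voters closer to D: 4 of 7.

D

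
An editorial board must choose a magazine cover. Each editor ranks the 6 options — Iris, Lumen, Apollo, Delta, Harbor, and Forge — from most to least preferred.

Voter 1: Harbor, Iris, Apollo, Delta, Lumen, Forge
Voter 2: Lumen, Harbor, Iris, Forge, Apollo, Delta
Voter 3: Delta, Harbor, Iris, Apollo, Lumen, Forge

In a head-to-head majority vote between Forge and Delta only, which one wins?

Ballots ranking Forge above Delta: 1.
Ballots ranking Delta above Forge: 2.
Delta wins the head-to-head, 2–1.

Delta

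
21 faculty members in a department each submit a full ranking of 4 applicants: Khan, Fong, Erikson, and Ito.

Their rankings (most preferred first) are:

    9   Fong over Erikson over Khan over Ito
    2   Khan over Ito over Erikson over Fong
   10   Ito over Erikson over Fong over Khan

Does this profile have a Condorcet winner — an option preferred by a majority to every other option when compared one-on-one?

Head-to-head results (21 voters total):
Khan vs Fong: Fong wins 19–2.
Khan vs Erikson: Erikson wins 19–2.
Khan vs Ito: Khan wins 11–10.
Fong vs Erikson: Erikson wins 12–9.
Fong vs Ito: Ito wins 12–9.
Erikson vs Ito: Ito wins 12–9.
No candidate beats all others: Khan beats Ito beats Fong beats Khan, a majority cycle.

No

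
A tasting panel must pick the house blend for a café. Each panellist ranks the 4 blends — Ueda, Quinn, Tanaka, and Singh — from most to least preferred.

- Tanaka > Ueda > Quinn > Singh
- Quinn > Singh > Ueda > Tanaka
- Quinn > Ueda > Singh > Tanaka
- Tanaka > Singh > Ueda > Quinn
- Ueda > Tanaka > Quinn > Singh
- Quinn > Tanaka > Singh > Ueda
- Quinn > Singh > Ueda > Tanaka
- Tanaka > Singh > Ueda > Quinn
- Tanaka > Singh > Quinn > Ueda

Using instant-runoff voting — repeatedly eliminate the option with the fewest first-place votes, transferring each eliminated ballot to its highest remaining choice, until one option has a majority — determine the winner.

Tanaka

Round 1: Quinn 4, Tanaka 4, Ueda 1, Singh 0. Singh has the fewest and is eliminated.
Round 2: Quinn 4, Tanaka 4, Ueda 1. Ueda has the fewest and is eliminated.
Round 3: Tanaka 5, Quinn 4. Tanaka has a majority.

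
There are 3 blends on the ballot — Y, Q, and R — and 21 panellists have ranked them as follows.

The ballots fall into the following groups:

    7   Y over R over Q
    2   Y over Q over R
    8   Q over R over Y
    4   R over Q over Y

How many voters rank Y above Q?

Ballots ranking Y above Q: 7+2 = 9.
Ballots ranking Q above Y: 8+4 = 12.
So 9 of 21 voters prefer Y to Q.

9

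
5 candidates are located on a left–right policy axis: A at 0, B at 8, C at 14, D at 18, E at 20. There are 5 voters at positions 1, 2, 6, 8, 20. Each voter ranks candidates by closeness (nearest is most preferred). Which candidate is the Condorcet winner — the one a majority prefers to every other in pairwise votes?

With single-peaked preferences on a line, the Condorcet winner is the candidate closest to the median voter.
The median voter (position 6) is closest to B at 8.
Check: B vs D — voters closer to B: 4 of 5.

B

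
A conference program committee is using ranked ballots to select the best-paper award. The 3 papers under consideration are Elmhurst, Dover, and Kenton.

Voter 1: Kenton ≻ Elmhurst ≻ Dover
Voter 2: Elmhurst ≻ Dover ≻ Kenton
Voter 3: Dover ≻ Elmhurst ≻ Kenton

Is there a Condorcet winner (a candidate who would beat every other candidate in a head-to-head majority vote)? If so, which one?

Head-to-head results (3 voters total):
Elmhurst vs Dover: Elmhurst wins 2–1.
Elmhurst vs Kenton: Elmhurst wins 2–1.
Dover vs Kenton: Dover wins 2–1.
Elmhurst beats each rival — Dover (2–1), Kenton (2–1) — so Elmhurst is the Condorcet winner.

Elmhurst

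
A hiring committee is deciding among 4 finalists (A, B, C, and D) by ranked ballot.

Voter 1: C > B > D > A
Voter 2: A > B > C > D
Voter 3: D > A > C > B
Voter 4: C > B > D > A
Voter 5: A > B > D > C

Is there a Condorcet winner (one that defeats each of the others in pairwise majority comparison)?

Head-to-head results (5 voters total):
A vs B: A wins 3–2.
A vs C: A wins 3–2.
A vs D: D wins 3–2.
B vs C: C wins 3–2.
B vs D: B wins 4–1.
C vs D: C wins 3–2.
No candidate beats all others: A beats B beats D beats A, a majority cycle.

No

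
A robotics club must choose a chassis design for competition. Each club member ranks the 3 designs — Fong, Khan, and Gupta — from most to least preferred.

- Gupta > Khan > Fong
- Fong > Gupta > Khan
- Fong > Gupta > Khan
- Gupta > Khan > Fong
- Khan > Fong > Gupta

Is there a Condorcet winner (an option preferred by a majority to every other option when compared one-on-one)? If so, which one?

Head-to-head results (5 voters total):
Fong vs Khan: Khan wins 3–2.
Fong vs Gupta: Fong wins 3–2.
Khan vs Gupta: Gupta wins 4–1.
No candidate beats all others: Fong beats Gupta beats Khan beats Fong, a majority cycle.

No Condorcet winner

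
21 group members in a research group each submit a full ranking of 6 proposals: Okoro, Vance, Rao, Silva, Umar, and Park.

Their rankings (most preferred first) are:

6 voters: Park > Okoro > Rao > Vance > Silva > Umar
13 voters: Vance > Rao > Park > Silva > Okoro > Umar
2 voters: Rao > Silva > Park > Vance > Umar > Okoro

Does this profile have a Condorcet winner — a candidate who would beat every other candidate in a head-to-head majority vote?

Head-to-head results (21 voters total):
Okoro vs Vance: Vance wins 15–6.
Okoro vs Rao: Rao wins 15–6.
Okoro vs Silva: Silva wins 15–6.
Okoro vs Umar: Okoro wins 19–2.
Okoro vs Park: Park wins 21–0.
Vance vs Rao: Vance wins 13–8.
Vance vs Silva: Vance wins 19–2.
Vance vs Umar: Vance wins 21–0.
Vance vs Park: Vance wins 13–8.
Rao vs Silva: Rao wins 21–0.
Rao vs Umar: Rao wins 21–0.
Rao vs Park: Rao wins 15–6.
Silva vs Umar: Silva wins 21–0.
Silva vs Park: Park wins 19–2.
Umar vs Park: Park wins 21–0.
Vance beats each rival — Okoro (15–6), Rao (13–8), Silva (19–2), Umar (21–0), Park (13–8) — so Vance is the Condorcet winner.

Yes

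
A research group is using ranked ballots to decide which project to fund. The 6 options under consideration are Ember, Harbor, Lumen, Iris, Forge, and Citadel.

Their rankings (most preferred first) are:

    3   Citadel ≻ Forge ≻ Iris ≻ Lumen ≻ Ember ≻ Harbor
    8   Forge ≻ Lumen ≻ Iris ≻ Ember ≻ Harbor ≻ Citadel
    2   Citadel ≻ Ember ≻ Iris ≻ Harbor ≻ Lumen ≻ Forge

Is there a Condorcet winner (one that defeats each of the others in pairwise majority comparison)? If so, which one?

Head-to-head results (13 voters total):
Ember vs Harbor: Ember wins 13–0.
Ember vs Lumen: Lumen wins 11–2.
Ember vs Iris: Iris wins 11–2.
Ember vs Forge: Forge wins 11–2.
Ember vs Citadel: Ember wins 8–5.
Harbor vs Lumen: Lumen wins 11–2.
Harbor vs Iris: Iris wins 13–0.
Harbor vs Forge: Forge wins 11–2.
Harbor vs Citadel: Harbor wins 8–5.
Lumen vs Iris: Lumen wins 8–5.
Lumen vs Forge: Forge wins 11–2.
Lumen vs Citadel: Lumen wins 8–5.
Iris vs Forge: Forge wins 11–2.
Iris vs Citadel: Iris wins 8–5.
Forge vs Citadel: Forge wins 8–5.
Forge beats each rival — Ember (11–2), Harbor (11–2), Lumen (11–2), Iris (11–2), Citadel (8–5) — so Forge is the Condorcet winner.

Forge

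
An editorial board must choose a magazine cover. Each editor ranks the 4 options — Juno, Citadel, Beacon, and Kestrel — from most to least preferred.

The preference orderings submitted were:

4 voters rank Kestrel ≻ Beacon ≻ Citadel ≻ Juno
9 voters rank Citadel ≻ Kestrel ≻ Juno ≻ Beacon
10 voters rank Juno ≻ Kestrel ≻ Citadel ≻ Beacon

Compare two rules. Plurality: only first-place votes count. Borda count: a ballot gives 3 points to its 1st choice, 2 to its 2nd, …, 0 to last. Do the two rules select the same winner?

No

Plurality first-place counts: Juno 10, Citadel 9, Beacon 0, Kestrel 4 → Juno.
Borda totals: Juno 39, Citadel 41, Beacon 8, Kestrel 50 → Kestrel.
The two rules disagree: plurality picks Juno, Borda picks Kestrel.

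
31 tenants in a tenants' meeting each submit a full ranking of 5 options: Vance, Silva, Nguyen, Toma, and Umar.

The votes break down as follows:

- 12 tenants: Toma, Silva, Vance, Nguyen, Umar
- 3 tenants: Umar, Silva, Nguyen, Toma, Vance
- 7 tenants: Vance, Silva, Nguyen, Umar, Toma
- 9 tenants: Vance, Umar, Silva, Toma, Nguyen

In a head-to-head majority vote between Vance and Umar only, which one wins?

Ballots ranking Vance above Umar: 12+7+9 = 28.
Ballots ranking Umar above Vance: 3.
Vance wins the head-to-head, 28–3.

Vance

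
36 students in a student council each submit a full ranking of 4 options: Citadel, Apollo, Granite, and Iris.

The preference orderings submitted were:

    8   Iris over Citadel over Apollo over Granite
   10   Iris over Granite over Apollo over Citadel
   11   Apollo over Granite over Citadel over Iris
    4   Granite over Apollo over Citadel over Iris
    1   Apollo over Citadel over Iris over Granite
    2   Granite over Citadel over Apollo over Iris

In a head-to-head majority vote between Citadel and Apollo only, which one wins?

Ballots ranking Citadel above Apollo: 8+2 = 10.
Ballots ranking Apollo above Citadel: 10+11+4+1 = 26.
Apollo wins the head-to-head, 26–10.

Apollo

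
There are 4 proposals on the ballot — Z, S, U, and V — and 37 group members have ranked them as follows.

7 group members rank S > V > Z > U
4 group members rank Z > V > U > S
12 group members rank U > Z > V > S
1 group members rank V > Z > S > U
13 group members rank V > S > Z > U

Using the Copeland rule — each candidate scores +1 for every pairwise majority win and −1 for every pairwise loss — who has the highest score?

V

Pairwise results:
  Z vs S: S wins 20–17.
  Z vs U: Z wins 25–12.
  Z vs V: V wins 21–16.
  S vs U: S wins 21–16.
  S vs V: V wins 30–7.
  U vs V: V wins 25–12.
Copeland scores (wins − losses):
  Z: 1 − 2 = -1
  S: 2 − 1 = 1
  U: 0 − 3 = -3
  V: 3 − 0 = 3
V has the best Copeland score.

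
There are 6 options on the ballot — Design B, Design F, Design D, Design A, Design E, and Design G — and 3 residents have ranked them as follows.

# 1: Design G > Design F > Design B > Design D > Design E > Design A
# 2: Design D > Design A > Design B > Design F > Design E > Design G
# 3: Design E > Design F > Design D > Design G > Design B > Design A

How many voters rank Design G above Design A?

2

Ballots ranking Design G above Design A: 2.
Ballots ranking Design A above Design G: 1.
So 2 of 3 voters prefer Design G to Design A.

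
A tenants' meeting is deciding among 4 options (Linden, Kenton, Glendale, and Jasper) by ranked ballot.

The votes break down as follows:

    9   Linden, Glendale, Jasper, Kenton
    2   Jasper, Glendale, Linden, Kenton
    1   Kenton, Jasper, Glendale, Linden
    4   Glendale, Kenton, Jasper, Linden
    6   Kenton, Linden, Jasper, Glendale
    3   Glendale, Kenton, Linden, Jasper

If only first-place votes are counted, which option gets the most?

First-place vote totals:
  Linden: 9
  Kenton: 7
  Glendale: 7
  Jasper: 2
Linden has the most first-place votes.

Linden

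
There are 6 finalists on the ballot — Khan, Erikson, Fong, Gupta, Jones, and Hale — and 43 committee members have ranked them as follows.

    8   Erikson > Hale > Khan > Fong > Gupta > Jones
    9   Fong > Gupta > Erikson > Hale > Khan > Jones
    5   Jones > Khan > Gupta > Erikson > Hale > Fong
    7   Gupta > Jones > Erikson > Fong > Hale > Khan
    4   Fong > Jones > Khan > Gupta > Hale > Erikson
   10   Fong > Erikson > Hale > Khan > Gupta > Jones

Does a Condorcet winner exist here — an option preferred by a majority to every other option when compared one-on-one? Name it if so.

Fong

Head-to-head results (43 voters total):
Khan vs Erikson: Erikson wins 34–9.
Khan vs Fong: Fong wins 30–13.
Khan vs Gupta: Khan wins 27–16.
Khan vs Jones: Khan wins 27–16.
Khan vs Hale: Hale wins 34–9.
Erikson vs Fong: Fong wins 23–20.
Erikson vs Gupta: Gupta wins 25–18.
Erikson vs Jones: Erikson wins 27–16.
Erikson vs Hale: Erikson wins 39–4.
Fong vs Gupta: Fong wins 31–12.
Fong vs Jones: Fong wins 31–12.
Fong vs Hale: Fong wins 30–13.
Gupta vs Jones: Gupta wins 34–9.
Gupta vs Hale: Gupta wins 25–18.
Jones vs Hale: Hale wins 27–16.
Fong beats each rival — Khan (30–13), Erikson (23–20), Gupta (31–12), Jones (31–12), Hale (30–13) — so Fong is the Condorcet winner.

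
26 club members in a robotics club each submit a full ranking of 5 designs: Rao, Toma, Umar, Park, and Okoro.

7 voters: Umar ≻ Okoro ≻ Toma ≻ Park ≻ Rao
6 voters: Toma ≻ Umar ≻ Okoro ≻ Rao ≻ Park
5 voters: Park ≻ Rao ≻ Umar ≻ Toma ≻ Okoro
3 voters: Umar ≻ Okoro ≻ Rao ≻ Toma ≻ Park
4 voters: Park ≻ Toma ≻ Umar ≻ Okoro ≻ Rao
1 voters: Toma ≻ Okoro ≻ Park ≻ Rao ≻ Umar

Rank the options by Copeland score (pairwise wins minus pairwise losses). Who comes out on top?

Pairwise results:
  Rao vs Toma: Toma wins 18–8.
  Rao vs Umar: Umar wins 20–6.
  Rao vs Park: Park wins 17–9.
  Rao vs Okoro: Okoro wins 21–5.
  Toma vs Umar: Umar wins 15–11.
  Toma vs Park: Toma wins 17–9.
  Toma vs Okoro: Toma wins 16–10.
  Umar vs Park: Umar wins 16–10.
  Umar vs Okoro: Umar wins 25–1.
  Park vs Okoro: Okoro wins 17–9.
Copeland scores (wins − losses):
  Rao: 0 − 4 = -4
  Toma: 3 − 1 = 2
  Umar: 4 − 0 = 4
  Park: 1 − 3 = -2
  Okoro: 2 − 2 = 0
Umar has the best Copeland score.

Umar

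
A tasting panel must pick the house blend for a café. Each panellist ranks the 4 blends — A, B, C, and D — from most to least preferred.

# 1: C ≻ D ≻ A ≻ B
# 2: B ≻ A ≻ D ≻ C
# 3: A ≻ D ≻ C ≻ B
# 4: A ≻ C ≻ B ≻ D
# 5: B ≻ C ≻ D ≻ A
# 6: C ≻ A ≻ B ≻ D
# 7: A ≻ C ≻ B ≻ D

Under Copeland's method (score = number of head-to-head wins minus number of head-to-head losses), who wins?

A

Pairwise results:
  A vs B: A wins 5–2.
  A vs C: A wins 4–3.
  A vs D: A wins 5–2.
  B vs C: C wins 5–2.
  B vs D: B wins 5–2.
  C vs D: C wins 5–2.
Copeland scores (wins − losses):
  A: 3 − 0 = 3
  B: 1 − 2 = -1
  C: 2 − 1 = 1
  D: 0 − 3 = -3
A has the best Copeland score.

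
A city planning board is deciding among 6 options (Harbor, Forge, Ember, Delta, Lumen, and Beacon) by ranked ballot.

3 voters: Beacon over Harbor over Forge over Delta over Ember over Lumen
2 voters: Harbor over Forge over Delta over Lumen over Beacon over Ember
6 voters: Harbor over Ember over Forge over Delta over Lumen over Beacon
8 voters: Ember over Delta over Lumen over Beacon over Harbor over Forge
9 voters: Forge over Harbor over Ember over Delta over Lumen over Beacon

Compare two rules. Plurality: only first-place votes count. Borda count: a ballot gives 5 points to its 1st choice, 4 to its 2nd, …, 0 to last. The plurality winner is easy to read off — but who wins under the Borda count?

Plurality first-place counts: Harbor 8, Forge 9, Ember 8, Delta 0, Lumen 0, Beacon 3 → Forge.
Borda totals: Harbor 96, Forge 80, Ember 94, Delta 74, Lumen 43, Beacon 33 → Harbor.

Harbor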